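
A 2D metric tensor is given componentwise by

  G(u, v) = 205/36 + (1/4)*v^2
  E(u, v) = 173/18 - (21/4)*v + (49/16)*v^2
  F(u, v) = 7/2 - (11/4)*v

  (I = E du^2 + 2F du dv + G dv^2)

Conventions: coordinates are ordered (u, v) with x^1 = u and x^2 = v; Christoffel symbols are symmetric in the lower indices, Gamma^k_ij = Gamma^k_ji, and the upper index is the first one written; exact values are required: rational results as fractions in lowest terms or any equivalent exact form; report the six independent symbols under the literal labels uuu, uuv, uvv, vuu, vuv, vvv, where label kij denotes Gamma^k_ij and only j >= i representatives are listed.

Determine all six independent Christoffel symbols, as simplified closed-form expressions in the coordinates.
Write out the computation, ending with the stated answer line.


E = 173/18 - (21/4)*v + (49/16)*v^2; F = 7/2 - (11/4)*v; G = 205/36 + (1/4)*v^2
Gamma^k_ij = (1/2) g^{kl} (d_i g_jl + d_j g_il - d_l g_ij), with g^inv = (1/(EG-F^2)) [[G, -F], [-F, E]]
first partials: E_u = 0, E_v = -21/4 + (49/8)*v, F_u = 0, F_v = -11/4, G_u = 0, G_v = (1/2)*v
D = EG - F^2 = 27527/648 - (511/48)*v + (7073/576)*v^2 - (21/16)*v^3 + (49/64)*v^4
expanded: Gamma^u_uu = (G E_u - 2F F_u + F E_v)/(2D), Gamma^u_uv = (G E_v - F G_u)/(2D), Gamma^u_vv = (2G F_v - G G_u - F G_v)/(2D), Gamma^v_uu = (2E F_u - E E_v - F E_u)/(2D), Gamma^v_uv = (E G_u - F E_v)/(2D), Gamma^v_vv = (E G_v - 2F F_v + F G_u)/(2D); substitute and cancel common factors

Answer: Gamma_uuu = (-43659*v^2 + 92988*v - 47628)/(3969*v^4 - 6804*v^3 + 63657*v^2 - 55188*v + 220216), Gamma_uuv = (3969*v^3 - 3402*v^2 + 90405*v - 77490)/(3969*v^4 - 6804*v^3 + 63657*v^2 - 55188*v + 220216), Gamma_uvv = (-4536*v - 81180)/(3969*v^4 - 6804*v^3 + 63657*v^2 - 55188*v + 220216), Gamma_vuu = (-194481*v^3 + 500094*v^2 - 896112*v + 523152)/(15876*v^4 - 27216*v^3 + 254628*v^2 - 220752*v + 880864), Gamma_vuv = (43659*v^2 - 92988*v + 47628)/(3969*v^4 - 6804*v^3 + 63657*v^2 - 55188*v + 220216), Gamma_vvv = (3969*v^3 - 6804*v^2 - 26748*v + 49896)/(3969*v^4 - 6804*v^3 + 63657*v^2 - 55188*v + 220216)


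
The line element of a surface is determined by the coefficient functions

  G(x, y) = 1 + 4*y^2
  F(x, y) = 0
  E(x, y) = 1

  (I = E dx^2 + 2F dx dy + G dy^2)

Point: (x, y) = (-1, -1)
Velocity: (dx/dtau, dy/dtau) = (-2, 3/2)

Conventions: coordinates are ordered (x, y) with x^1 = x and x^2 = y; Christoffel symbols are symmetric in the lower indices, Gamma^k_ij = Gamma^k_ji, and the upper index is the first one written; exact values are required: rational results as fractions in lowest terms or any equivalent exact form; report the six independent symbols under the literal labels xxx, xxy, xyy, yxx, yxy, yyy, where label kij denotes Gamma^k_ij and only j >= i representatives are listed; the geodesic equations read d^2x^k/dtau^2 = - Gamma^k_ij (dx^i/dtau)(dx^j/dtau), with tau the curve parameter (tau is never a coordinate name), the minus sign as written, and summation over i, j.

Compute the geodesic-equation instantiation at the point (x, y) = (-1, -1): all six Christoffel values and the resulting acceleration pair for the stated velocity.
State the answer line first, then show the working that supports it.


Answer: Gamma_xxx = 0, Gamma_xxy = 0, Gamma_xyy = 0, Gamma_yxx = 0, Gamma_yxy = 0, Gamma_yyy = -4/5; accelerations (d^2x/dtau^2, d^2y/dtau^2) = (0, 9/5)

E = 1, F = 0, G = 5 at the point
E_x = 0, E_y = 0, F_x = 0, F_y = 0, G_x = 0, G_y = -8
EG - F^2 = 5;  g^inv = (1/5) * [[5, 0], [0, 1]]
first-kind symbols [ij,l] = (1/2)(d_i g_jl + d_j g_il - d_l g_ij): [xx,x] = E_x/2 = 0, [xx,y] = F_x - E_y/2 = 0, [xy,x] = E_y/2 = 0, [xy,y] = G_x/2 = 0, [yy,x] = F_y - G_x/2 = 0, [yy,y] = G_y/2 = -4
Gamma^x_ij = (G*[ij,x] - F*[ij,y])/(EG - F^2), Gamma^y_ij = (E*[ij,y] - F*[ij,x])/(EG - F^2)
Gamma_xxx = 0, Gamma_xxy = 0, Gamma_xyy = 0, Gamma_yxx = 0, Gamma_yxy = 0, Gamma_yyy = -4/5
d^2x/dtau^2 = -(Gamma_xxx*(-2)^2 + 2*Gamma_xxy*(-2)*(3/2) + Gamma_xyy*(3/2)^2) = 0
d^2y/dtau^2 = -(Gamma_yxx*(-2)^2 + 2*Gamma_yxy*(-2)*(3/2) + Gamma_yyy*(3/2)^2) = 9/5


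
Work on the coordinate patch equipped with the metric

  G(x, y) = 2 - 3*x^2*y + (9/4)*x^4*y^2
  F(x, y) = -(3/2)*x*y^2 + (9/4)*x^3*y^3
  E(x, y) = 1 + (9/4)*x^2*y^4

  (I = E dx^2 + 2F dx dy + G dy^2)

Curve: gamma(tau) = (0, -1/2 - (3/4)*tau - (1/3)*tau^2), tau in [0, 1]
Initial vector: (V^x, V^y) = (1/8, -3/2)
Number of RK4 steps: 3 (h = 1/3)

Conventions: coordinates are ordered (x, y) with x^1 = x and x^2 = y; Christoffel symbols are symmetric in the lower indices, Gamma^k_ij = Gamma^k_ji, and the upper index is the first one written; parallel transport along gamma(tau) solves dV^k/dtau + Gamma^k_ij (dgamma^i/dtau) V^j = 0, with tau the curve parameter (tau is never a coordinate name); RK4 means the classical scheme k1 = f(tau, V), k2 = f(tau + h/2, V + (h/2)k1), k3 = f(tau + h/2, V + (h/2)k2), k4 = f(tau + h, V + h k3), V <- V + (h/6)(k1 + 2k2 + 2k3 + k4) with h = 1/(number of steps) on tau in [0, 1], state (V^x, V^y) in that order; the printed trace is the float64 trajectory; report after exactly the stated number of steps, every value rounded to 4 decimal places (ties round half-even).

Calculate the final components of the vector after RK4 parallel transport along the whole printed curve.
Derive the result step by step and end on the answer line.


gamma'(tau) = (0, -3/4 - (2/3)*tau); f(tau, V)^k = -Gamma^k_ij(gamma(tau)) gamma'^i(tau) V^j; h = 1/3; intermediate values shown to 6 dp
curve data and Christoffel symbols at the stage parameters:
  tau = 0.000000: gamma = (0.000000, -0.500000), gamma' = (0.000000, -0.750000); Gamma_xxx = 0.000000, Gamma_xxy = 0.000000, Gamma_xyy = 0.000000, Gamma_yxx = -0.187500, Gamma_yxy = 0.000000, Gamma_yyy = 0.000000
  tau = 0.166667: gamma = (0.000000, -0.634259), gamma' = (0.000000, -0.861111); Gamma_xxx = 0.000000, Gamma_xxy = 0.000000, Gamma_xyy = 0.000000, Gamma_yxx = -0.301714, Gamma_yxy = 0.000000, Gamma_yyy = 0.000000
  tau = 0.333333: gamma = (0.000000, -0.787037), gamma' = (0.000000, -0.972222); Gamma_xxx = 0.000000, Gamma_xxy = 0.000000, Gamma_xyy = 0.000000, Gamma_yxx = -0.464570, Gamma_yxy = 0.000000, Gamma_yyy = 0.000000
  tau = 0.500000: gamma = (0.000000, -0.958333), gamma' = (0.000000, -1.083333); Gamma_xxx = 0.000000, Gamma_xxy = 0.000000, Gamma_xyy = 0.000000, Gamma_yxx = -0.688802, Gamma_yxy = 0.000000, Gamma_yyy = 0.000000
  tau = 0.666667: gamma = (0.000000, -1.148148), gamma' = (0.000000, -1.194444); Gamma_xxx = 0.000000, Gamma_xxy = 0.000000, Gamma_xyy = 0.000000, Gamma_yxx = -0.988683, Gamma_yxy = 0.000000, Gamma_yyy = 0.000000
  tau = 0.833333: gamma = (0.000000, -1.356481), gamma' = (0.000000, -1.305556); Gamma_xxx = 0.000000, Gamma_xxy = 0.000000, Gamma_xyy = 0.000000, Gamma_yxx = -1.380032, Gamma_yxy = 0.000000, Gamma_yyy = 0.000000
  tau = 1.000000: gamma = (0.000000, -1.583333), gamma' = (0.000000, -1.416667); Gamma_xxx = 0.000000, Gamma_xxy = 0.000000, Gamma_xyy = 0.000000, Gamma_yxx = -1.880208, Gamma_yxy = 0.000000, Gamma_yyy = 0.000000
step 0: V^x = 0.1250, V^y = -1.5000
step 1: k1 = (0.000000, 0.000000), k2 = (0.000000, 0.000000), k3 = (0.000000, 0.000000), k4 = (0.000000, 0.000000); V <- V + (h/6)(k1 + 2k2 + 2k3 + k4): V^x = 0.1250, V^y = -1.5000
step 2: k1 = (0.000000, 0.000000), k2 = (0.000000, 0.000000), k3 = (0.000000, 0.000000), k4 = (0.000000, 0.000000); V <- V + (h/6)(k1 + 2k2 + 2k3 + k4): V^x = 0.1250, V^y = -1.5000
step 3: k1 = (0.000000, 0.000000), k2 = (0.000000, 0.000000), k3 = (0.000000, 0.000000), k4 = (0.000000, 0.000000); V <- V + (h/6)(k1 + 2k2 + 2k3 + k4): V^x = 0.1250, V^y = -1.5000

Answer: V^x = 0.1250, V^y = -1.5000


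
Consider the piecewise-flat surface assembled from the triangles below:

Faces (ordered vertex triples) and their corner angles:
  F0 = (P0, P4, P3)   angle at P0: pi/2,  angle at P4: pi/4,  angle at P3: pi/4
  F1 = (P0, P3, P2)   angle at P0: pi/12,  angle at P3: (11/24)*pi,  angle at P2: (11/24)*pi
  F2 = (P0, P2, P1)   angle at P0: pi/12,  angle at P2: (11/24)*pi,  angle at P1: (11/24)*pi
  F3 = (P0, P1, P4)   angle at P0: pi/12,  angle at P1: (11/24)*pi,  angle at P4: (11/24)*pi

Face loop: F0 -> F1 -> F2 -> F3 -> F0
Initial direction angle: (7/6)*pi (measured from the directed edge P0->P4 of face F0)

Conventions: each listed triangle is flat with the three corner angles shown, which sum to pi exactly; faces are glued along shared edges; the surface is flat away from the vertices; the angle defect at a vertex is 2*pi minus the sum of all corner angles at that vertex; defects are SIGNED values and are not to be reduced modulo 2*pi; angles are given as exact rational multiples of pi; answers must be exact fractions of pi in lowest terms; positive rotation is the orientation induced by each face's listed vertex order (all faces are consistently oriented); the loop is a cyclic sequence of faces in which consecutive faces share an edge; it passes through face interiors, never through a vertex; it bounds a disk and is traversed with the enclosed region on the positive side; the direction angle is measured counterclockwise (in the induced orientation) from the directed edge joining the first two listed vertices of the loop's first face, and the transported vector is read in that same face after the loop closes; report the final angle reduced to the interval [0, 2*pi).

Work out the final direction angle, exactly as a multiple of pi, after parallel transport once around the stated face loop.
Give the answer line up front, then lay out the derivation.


Answer: final direction angle = (5/12)*pi

enclosed vertex P0: corner angles sum to (3/4)*pi, defect = 2*pi - (3/4)*pi = (5/4)*pi
the rotation equals the total enclosed defect, so the final angle is initial + defects (mod 2*pi)
final angle = (7/6)*pi + (5/4)*pi = (5/12)*pi (mod 2*pi)


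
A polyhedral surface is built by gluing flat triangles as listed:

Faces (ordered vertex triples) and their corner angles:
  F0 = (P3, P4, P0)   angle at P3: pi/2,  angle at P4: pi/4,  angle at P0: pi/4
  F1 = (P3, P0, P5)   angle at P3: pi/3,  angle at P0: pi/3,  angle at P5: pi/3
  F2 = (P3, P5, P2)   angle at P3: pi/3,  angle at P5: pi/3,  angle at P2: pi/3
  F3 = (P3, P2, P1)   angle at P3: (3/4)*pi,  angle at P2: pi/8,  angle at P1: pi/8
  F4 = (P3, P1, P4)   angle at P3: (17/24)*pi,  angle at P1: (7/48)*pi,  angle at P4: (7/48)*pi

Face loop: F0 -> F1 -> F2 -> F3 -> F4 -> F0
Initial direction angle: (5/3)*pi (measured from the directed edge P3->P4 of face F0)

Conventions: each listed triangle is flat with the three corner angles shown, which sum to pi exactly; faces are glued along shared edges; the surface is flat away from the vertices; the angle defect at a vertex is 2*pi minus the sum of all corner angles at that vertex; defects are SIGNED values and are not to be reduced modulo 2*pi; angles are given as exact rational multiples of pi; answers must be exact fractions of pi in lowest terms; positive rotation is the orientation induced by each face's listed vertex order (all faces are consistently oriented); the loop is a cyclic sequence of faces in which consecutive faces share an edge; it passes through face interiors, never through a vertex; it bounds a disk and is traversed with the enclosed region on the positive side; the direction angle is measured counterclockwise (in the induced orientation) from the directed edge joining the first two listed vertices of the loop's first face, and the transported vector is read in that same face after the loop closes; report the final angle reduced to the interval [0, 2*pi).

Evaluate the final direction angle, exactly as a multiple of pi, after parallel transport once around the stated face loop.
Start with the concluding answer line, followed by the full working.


Answer: final direction angle = (25/24)*pi

enclosed vertex P3: corner angles sum to (21/8)*pi, defect = 2*pi - (21/8)*pi = (-5/8)*pi
adding the enclosed defects to the starting angle (mod 2*pi, induced orientation) gives the holonomy
final angle = (5/3)*pi - (5/8)*pi = (25/24)*pi (mod 2*pi)


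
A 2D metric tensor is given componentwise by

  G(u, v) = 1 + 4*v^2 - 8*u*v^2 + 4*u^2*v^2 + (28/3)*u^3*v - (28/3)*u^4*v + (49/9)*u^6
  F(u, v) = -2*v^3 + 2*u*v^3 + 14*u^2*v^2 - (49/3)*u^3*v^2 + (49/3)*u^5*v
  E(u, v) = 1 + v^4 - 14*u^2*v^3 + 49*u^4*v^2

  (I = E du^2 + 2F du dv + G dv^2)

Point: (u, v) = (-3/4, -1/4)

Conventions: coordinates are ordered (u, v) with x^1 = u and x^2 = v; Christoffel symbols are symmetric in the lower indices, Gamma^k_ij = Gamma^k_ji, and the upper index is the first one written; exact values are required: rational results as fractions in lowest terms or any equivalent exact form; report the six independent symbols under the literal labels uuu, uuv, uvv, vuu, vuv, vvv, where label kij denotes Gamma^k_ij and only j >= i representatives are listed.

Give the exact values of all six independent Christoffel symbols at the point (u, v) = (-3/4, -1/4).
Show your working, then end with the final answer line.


E = 8585/4096, F = 7973/4096, G = 18257/4096 at the point
E_u = -1407/256, E_v = -4757/512, F_u = -9755/1024, F_v = -12201/1024, G_u = -8449/512, G_v = -833/64
EG - F^2 = 11373/2048;  g^inv = (2048/11373) * [[18257/4096, -7973/4096], [-7973/4096, 8585/4096]]
first-kind symbols [ij,l] = (1/2)(d_i g_jl + d_j g_il - d_l g_ij): [uu,u] = E_u/2 = -1407/512, [uu,v] = F_u - E_v/2 = -2499/512, [uv,u] = E_v/2 = -4757/1024, [uv,v] = G_u/2 = -8449/1024, [vv,u] = F_v - G_u/2 = -469/128, [vv,v] = G_v/2 = -833/128
Gamma^u_ij = (G*[ij,u] - F*[ij,v])/(EG - F^2), Gamma^v_ij = (E*[ij,v] - F*[ij,u])/(EG - F^2)

Answer: Gamma_uuu = -1876/3791, Gamma_uuv = -9514/11373, Gamma_uvv = -7504/11373, Gamma_vuu = -196/223, Gamma_vuv = -994/669, Gamma_vvv = -784/669


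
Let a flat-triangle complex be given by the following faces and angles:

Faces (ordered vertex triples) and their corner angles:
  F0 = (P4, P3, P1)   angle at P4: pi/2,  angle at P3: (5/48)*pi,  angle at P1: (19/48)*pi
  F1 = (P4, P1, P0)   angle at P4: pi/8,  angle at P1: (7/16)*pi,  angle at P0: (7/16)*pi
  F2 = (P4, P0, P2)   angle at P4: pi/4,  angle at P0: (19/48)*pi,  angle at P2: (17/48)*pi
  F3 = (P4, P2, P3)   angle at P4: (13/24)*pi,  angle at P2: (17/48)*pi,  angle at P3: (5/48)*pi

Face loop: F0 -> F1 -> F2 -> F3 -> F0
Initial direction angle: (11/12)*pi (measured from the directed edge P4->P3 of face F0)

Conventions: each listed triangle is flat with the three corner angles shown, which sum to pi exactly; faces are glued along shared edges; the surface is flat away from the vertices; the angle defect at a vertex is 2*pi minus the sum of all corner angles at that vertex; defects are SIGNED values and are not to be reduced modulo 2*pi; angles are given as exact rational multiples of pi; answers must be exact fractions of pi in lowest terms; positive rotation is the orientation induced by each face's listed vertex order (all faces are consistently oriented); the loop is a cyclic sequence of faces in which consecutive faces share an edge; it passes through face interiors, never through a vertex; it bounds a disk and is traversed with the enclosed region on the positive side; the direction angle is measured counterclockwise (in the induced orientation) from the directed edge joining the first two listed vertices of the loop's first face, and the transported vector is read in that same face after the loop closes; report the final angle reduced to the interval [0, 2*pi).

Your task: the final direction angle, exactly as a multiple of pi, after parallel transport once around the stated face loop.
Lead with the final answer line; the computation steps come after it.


Answer: final direction angle = (3/2)*pi

enclosed vertex P4: corner angles sum to (17/12)*pi, defect = 2*pi - (17/12)*pi = (7/12)*pi
by Gauss-Bonnet the loop rotates the vector by the enclosed defect sum (positive orientation, mod 2*pi)
final angle = (11/12)*pi + (7/12)*pi = (3/2)*pi (mod 2*pi)


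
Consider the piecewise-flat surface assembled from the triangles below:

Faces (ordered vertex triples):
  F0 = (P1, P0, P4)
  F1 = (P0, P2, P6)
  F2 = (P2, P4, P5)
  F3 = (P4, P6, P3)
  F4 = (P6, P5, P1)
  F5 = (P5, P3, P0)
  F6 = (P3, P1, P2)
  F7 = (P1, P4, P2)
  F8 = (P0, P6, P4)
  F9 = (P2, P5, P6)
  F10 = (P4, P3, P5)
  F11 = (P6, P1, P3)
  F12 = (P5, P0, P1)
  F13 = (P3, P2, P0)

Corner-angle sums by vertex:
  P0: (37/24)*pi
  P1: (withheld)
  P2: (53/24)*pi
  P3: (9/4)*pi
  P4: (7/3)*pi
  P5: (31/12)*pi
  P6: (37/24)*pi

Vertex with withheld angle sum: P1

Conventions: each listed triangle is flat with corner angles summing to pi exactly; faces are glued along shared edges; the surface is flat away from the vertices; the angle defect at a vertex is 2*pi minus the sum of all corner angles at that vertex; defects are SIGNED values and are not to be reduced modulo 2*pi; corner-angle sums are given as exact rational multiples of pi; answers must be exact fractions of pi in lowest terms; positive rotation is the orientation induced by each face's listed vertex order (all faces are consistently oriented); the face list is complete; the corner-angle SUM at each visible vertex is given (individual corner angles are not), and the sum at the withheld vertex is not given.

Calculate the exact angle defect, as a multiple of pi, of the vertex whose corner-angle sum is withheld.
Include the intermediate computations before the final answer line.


V = 7, E = 21, F = 14; chi = V - E + F = 0
Gauss-Bonnet: total defect = 2*pi*chi = 0; visible defects sum to (-11/24)*pi

Answer: defect(P1) = (11/24)*pi


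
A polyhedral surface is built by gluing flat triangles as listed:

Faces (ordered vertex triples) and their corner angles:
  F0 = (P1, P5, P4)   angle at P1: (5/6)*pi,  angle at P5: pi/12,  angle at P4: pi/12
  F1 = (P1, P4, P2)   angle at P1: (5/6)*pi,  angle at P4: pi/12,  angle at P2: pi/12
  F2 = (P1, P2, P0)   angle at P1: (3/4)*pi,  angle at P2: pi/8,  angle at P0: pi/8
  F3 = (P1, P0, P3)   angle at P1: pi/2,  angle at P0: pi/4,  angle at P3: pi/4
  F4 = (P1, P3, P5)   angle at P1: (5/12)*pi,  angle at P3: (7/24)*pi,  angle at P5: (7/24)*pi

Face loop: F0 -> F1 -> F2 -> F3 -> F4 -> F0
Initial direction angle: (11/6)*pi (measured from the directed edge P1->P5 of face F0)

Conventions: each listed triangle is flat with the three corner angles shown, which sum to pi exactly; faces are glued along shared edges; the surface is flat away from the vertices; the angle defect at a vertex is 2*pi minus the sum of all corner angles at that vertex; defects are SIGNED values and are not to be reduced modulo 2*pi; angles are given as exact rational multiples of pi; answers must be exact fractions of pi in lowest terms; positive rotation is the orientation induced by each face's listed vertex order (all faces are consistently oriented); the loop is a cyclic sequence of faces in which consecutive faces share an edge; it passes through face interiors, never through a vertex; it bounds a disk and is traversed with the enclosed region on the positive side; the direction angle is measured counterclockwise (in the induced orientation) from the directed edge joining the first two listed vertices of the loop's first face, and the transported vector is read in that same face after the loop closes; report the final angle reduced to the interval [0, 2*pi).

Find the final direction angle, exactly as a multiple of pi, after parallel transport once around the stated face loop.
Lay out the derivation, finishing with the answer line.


enclosed vertex P1: corner angles sum to (10/3)*pi, defect = 2*pi - (10/3)*pi = (-4/3)*pi
adding the enclosed defects to the starting angle (mod 2*pi, induced orientation) gives the holonomy
final angle = (11/6)*pi - (4/3)*pi = pi/2 (mod 2*pi)

Answer: final direction angle = pi/2


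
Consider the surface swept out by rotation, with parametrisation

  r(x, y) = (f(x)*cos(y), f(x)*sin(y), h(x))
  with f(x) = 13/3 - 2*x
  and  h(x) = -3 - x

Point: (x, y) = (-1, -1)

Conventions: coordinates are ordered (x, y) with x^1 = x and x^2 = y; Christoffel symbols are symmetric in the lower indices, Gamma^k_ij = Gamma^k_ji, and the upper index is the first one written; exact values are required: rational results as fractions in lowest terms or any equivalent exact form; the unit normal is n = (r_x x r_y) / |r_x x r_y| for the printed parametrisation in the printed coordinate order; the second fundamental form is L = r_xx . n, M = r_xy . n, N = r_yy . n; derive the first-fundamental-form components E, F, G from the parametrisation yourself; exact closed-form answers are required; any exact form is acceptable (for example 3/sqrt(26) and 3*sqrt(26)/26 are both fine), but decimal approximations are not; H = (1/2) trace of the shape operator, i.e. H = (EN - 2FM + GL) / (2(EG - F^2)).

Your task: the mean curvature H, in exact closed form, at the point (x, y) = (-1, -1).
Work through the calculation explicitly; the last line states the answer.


f = 19/3, f' = -2, f'' = 0, h' = -1, h'' = 0
E = 5, F = 0, G = 361/9; answer radicand W^2 = 5
unnormalised second-form numerators: l = 0, m = 0, n = -19/3; L = l/sqrt(5), and similarly M = m/sqrt(W^2), N = n/sqrt(W^2)
H = (E*n - 2*F*m + G*l) / (2*(EG - F^2)*sqrt(W^2)); E*n - 2*F*m + G*l = -95/3, EG - F^2 = 1805/9, so H = (-3/38)/sqrt(5)

Answer: H = -3*sqrt(5)/190


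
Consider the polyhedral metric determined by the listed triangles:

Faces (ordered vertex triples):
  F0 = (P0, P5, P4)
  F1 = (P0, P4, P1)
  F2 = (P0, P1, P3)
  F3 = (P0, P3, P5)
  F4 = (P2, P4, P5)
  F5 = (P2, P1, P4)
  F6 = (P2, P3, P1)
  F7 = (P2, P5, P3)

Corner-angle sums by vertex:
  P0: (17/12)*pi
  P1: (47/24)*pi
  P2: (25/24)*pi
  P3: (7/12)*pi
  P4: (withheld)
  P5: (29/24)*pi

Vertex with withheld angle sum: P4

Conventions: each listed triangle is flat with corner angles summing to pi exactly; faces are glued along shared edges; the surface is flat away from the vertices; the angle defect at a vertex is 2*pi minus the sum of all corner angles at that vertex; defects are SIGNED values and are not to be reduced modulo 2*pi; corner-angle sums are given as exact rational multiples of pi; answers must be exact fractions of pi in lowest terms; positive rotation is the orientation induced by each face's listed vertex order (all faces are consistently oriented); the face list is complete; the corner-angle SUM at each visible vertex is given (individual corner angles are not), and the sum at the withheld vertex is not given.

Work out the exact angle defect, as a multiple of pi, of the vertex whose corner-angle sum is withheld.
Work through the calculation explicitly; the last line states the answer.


V = 6, E = 12, F = 8; chi = V - E + F = 2
Gauss-Bonnet: total defect = 2*pi*chi = 4*pi; visible defects sum to (91/24)*pi

Answer: defect(P4) = (5/24)*pi


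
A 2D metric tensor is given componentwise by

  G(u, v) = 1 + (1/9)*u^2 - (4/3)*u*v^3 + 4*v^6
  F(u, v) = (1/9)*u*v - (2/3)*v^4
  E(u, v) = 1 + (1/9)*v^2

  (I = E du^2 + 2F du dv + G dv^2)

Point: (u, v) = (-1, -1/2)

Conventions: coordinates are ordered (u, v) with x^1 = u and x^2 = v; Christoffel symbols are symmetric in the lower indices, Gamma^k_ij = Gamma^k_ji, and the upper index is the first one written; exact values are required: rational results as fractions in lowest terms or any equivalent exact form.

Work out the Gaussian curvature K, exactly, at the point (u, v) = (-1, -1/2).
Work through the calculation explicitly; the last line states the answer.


E = 37/36, F = 1/72, G = 145/144, EG - F^2 = 149/144 at the point
E_u = 0, E_v = -1/9, F_u = -1/18, F_v = 2/9, G_u = -1/18, G_v = 1/4
E_vv = 2/9, F_uv = 1/9, G_uu = 2/9
Using the Brioschi determinant formula for K from the metric derivatives:
M1 = [[-E_vv/2 + F_uv - G_uu/2, E_u/2, F_u - E_v/2], [F_v - G_u/2, E, F], [G_v/2, F, G]] = [[-1/9, 0, 0], [1/4, 37/36, 1/72], [1/8, 1/72, 145/144]]; det M1 = -149/1296
M2 = [[0, E_v/2, G_u/2], [E_v/2, E, F], [G_u/2, F, G]] = [[0, -1/18, -1/36], [-1/18, 37/36, 1/72], [-1/36, 1/72, 145/144]]; det M2 = -5/1296
det M1 - det M2 = -1/9; K = -1/9 / (149/144)^2 = -2304/22201

Answer: K = -2304/22201


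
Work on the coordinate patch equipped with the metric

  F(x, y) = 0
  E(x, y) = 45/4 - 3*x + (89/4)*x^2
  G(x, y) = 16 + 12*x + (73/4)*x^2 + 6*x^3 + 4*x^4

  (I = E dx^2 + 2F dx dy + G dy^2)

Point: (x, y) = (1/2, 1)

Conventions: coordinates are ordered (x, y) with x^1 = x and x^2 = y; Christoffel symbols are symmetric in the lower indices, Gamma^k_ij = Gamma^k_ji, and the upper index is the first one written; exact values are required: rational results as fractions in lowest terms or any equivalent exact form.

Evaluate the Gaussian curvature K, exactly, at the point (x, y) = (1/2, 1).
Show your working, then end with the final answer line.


E = 245/16, F = 0, G = 441/16, EG - F^2 = 108045/256 at the point
E_x = 77/4, E_y = 0, F_x = 0, F_y = 0, G_x = 147/4, G_y = 0
E_yy = 0, F_xy = 0, G_xx = 133/2
K follows from Brioschi's formula, (det M1 - det M2)/(EG - F^2)^2.
M1 = [[-E_yy/2 + F_xy - G_xx/2, E_x/2, F_x - E_y/2], [F_y - G_x/2, E, F], [G_y/2, F, G]] = [[-133/4, 77/8, 0], [-147/8, 245/16, 0], [0, 0, 441/16]]; det M1 = -4689153/512
M2 = [[0, E_y/2, G_x/2], [E_y/2, E, F], [G_x/2, F, G]] = [[0, 0, 147/8], [0, 245/16, 0], [147/8, 0, 441/16]]; det M2 = -5294205/1024
det M1 - det M2 = -4084101/1024; K = -4084101/1024 / (108045/256)^2 = -192/8575

Answer: K = -192/8575


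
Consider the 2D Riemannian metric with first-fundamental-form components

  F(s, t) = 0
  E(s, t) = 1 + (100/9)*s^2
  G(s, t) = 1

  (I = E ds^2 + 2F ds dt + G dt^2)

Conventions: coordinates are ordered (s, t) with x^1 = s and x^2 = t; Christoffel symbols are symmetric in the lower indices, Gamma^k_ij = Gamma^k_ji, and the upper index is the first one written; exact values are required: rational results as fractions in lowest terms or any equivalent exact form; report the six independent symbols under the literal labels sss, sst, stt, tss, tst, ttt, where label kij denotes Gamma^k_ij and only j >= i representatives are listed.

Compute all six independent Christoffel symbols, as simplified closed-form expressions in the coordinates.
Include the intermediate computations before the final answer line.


E = 1 + (100/9)*s^2; F = 0; G = 1
Gamma^k_ij = (1/2) g^{kl} (d_i g_jl + d_j g_il - d_l g_ij), with g^inv = (1/(EG-F^2)) [[G, -F], [-F, E]]
first partials: E_s = (200/9)*s, E_t = 0, F_s = 0, F_t = 0, G_s = 0, G_t = 0
D = EG - F^2 = 1 + (100/9)*s^2
expanded: Gamma^s_ss = (G E_s - 2F F_s + F E_t)/(2D), Gamma^s_st = (G E_t - F G_s)/(2D), Gamma^s_tt = (2G F_t - G G_s - F G_t)/(2D), Gamma^t_ss = (2E F_s - E E_t - F E_s)/(2D), Gamma^t_st = (E G_s - F E_t)/(2D), Gamma^t_tt = (E G_t - 2F F_t + F G_s)/(2D); substitute and cancel common factors

Answer: Gamma_sss = 100*s/(100*s^2 + 9), Gamma_sst = 0, Gamma_stt = 0, Gamma_tss = 0, Gamma_tst = 0, Gamma_ttt = 0


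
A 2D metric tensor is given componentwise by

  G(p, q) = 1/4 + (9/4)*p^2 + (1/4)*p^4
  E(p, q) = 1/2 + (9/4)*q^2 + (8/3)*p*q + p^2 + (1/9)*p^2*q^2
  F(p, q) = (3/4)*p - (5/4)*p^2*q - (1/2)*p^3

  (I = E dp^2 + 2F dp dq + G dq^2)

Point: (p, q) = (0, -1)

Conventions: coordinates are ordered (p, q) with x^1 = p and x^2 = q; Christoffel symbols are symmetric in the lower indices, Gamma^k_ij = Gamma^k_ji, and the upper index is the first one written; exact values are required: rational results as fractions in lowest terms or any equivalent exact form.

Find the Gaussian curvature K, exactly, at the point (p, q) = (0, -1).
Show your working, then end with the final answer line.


E = 11/4, F = 0, G = 1/4, EG - F^2 = 11/16 at the point
E_p = -8/3, E_q = -9/2, F_p = 3/4, F_q = 0, G_p = 0, G_q = 0
E_qq = 9/2, F_pq = 0, G_pp = 9/2
The intrinsic route: Brioschi's K = (det M1 - det M2)/(EG - F^2)^2.
M1 = [[-E_qq/2 + F_pq - G_pp/2, E_p/2, F_p - E_q/2], [F_q - G_p/2, E, F], [G_q/2, F, G]] = [[-9/2, -4/3, 3], [0, 11/4, 0], [0, 0, 1/4]]; det M1 = -99/32
M2 = [[0, E_q/2, G_p/2], [E_q/2, E, F], [G_p/2, F, G]] = [[0, -9/4, 0], [-9/4, 11/4, 0], [0, 0, 1/4]]; det M2 = -81/64
det M1 - det M2 = -117/64; K = -117/64 / (11/16)^2 = -468/121

Answer: K = -468/121


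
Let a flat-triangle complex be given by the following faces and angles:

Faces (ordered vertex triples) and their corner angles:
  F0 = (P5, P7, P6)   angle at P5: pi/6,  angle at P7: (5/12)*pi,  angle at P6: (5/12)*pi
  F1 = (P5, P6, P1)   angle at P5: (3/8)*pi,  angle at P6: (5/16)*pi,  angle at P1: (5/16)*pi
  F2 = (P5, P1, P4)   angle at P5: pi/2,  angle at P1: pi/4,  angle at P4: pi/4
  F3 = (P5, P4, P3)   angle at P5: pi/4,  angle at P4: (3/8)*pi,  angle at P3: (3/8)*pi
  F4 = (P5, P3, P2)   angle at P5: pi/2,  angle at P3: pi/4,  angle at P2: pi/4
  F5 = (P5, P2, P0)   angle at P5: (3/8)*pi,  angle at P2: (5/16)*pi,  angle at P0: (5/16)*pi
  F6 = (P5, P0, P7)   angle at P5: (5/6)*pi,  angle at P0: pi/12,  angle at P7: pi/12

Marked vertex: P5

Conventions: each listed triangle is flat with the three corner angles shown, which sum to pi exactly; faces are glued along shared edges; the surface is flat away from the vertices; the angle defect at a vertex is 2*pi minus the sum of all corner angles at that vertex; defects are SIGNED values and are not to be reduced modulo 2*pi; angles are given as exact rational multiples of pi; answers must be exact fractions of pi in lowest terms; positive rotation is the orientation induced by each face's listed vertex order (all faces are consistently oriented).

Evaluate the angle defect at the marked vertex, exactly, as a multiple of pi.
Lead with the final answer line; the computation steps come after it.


Answer: defect(P5) = -pi

Sum of corner angles at P5: 3*pi
defect = 2*pi - 3*pi


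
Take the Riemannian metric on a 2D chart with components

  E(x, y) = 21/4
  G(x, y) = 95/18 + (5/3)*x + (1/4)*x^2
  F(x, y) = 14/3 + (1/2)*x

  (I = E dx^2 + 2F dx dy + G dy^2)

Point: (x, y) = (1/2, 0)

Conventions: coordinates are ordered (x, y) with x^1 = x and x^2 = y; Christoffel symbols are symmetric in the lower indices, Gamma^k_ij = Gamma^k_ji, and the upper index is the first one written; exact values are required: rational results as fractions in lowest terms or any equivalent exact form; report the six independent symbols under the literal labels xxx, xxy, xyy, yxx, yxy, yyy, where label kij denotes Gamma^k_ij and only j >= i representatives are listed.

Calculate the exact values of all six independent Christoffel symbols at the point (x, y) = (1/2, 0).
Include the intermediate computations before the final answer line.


E = 21/4, F = 59/12, G = 889/144 at the point
E_x = 0, E_y = 0, F_x = 1/2, F_y = 0, G_x = 23/12, G_y = 0
EG - F^2 = 4745/576;  g^inv = (576/4745) * [[889/144, -59/12], [-59/12, 21/4]]
first-kind symbols [ij,l] = (1/2)(d_i g_jl + d_j g_il - d_l g_ij): [xx,x] = E_x/2 = 0, [xx,y] = F_x - E_y/2 = 1/2, [xy,x] = E_y/2 = 0, [xy,y] = G_x/2 = 23/24, [yy,x] = F_y - G_x/2 = -23/24, [yy,y] = G_y/2 = 0
Gamma^x_ij = (G*[ij,x] - F*[ij,y])/(EG - F^2), Gamma^y_ij = (E*[ij,y] - F*[ij,x])/(EG - F^2)

Answer: Gamma_xxx = -1416/4745, Gamma_xxy = -2714/4745, Gamma_xyy = -20447/28470, Gamma_yxx = 1512/4745, Gamma_yxy = 2898/4745, Gamma_yyy = 2714/4745


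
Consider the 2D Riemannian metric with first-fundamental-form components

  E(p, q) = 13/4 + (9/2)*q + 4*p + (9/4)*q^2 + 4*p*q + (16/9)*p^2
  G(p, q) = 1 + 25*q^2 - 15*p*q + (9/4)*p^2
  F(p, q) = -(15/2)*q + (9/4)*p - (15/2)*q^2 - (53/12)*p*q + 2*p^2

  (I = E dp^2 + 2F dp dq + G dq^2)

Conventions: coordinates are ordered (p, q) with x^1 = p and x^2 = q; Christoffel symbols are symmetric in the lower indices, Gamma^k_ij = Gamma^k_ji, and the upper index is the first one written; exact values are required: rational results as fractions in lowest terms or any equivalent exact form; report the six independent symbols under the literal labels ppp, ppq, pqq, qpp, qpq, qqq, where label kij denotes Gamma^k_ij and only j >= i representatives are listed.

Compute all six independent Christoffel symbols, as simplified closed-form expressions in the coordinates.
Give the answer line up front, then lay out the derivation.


Answer: Gamma_ppp = (64*p + 72*q + 72)/(145*p^2 - 396*p*q + 144*p + 981*q^2 + 162*q + 117), Gamma_ppq = (72*p + 81*q + 81)/(145*p^2 - 396*p*q + 144*p + 981*q^2 + 162*q + 117), Gamma_pqq = (-240*p - 270*q - 270)/(145*p^2 - 396*p*q + 144*p + 981*q^2 + 162*q + 117), Gamma_qpp = (72*p - 240*q)/(145*p^2 - 396*p*q + 144*p + 981*q^2 + 162*q + 117), Gamma_qpq = (81*p - 270*q)/(145*p^2 - 396*p*q + 144*p + 981*q^2 + 162*q + 117), Gamma_qqq = (-270*p + 900*q)/(145*p^2 - 396*p*q + 144*p + 981*q^2 + 162*q + 117)

E = 13/4 + (9/2)*q + 4*p + (9/4)*q^2 + 4*p*q + (16/9)*p^2; F = -(15/2)*q + (9/4)*p - (15/2)*q^2 - (53/12)*p*q + 2*p^2; G = 1 + 25*q^2 - 15*p*q + (9/4)*p^2
Gamma^k_ij = (1/2) g^{kl} (d_i g_jl + d_j g_il - d_l g_ij), with g^inv = (1/(EG-F^2)) [[G, -F], [-F, E]]
first partials: E_p = 4 + 4*q + (32/9)*p, E_q = 9/2 + (9/2)*q + 4*p, F_p = 9/4 - (53/12)*q + 4*p, F_q = -15/2 - 15*q - (53/12)*p, G_p = -15*q + (9/2)*p, G_q = 50*q - 15*p
D = EG - F^2 = 13/4 + (9/2)*q + 4*p + (109/4)*q^2 - 11*p*q + (145/36)*p^2
expanded: Gamma^p_pp = (G E_p - 2F F_p + F E_q)/(2D), Gamma^p_pq = (G E_q - F G_p)/(2D), Gamma^p_qq = (2G F_q - G G_p - F G_q)/(2D), Gamma^q_pp = (2E F_p - E E_q - F E_p)/(2D), Gamma^q_pq = (E G_p - F E_q)/(2D), Gamma^q_qq = (E G_q - 2F F_q + F G_p)/(2D); substitute and cancel common factors


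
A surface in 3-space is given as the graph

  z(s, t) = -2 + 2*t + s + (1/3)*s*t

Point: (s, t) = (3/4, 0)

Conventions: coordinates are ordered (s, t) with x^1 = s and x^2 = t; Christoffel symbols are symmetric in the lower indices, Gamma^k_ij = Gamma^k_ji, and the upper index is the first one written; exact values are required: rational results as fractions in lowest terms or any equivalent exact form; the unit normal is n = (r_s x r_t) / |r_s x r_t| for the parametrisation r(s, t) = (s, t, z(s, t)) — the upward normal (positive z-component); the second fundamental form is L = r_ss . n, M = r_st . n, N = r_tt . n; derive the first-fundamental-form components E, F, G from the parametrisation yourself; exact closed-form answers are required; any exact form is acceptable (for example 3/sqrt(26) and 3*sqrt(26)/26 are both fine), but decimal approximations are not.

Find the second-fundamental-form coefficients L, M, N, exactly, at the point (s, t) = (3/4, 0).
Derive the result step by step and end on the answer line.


z_s = 1, z_t = 9/4, z_ss = 0, z_st = 1/3, z_tt = 0
E = 2, F = 9/4, G = 97/16; answer radicand W^2 = 113/16
unnormalised second-form numerators: l = 0, m = 1/3, n = 0; L = l/sqrt(113/16), and similarly M = m/sqrt(W^2), N = n/sqrt(W^2)

Answer: L = 0, M = 4*sqrt(113)/339, N = 0


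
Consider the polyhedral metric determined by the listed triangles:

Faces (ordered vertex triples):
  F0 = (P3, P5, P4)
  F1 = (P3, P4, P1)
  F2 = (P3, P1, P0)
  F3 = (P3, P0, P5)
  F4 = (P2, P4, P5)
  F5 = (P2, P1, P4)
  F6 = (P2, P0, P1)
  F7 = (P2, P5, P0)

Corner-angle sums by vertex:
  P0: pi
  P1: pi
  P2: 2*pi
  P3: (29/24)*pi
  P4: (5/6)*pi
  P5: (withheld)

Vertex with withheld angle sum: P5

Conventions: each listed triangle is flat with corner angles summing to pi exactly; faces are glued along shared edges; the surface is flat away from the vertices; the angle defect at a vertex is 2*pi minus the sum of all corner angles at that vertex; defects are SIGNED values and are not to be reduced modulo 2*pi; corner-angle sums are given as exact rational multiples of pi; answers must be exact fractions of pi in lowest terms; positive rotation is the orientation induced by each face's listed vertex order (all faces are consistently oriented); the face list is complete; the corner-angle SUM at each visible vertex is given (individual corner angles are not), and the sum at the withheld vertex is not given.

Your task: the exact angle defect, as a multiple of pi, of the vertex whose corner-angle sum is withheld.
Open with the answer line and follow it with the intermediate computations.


Answer: defect(P5) = pi/24

V = 6, E = 12, F = 8; chi = V - E + F = 2
Gauss-Bonnet: total defect = 2*pi*chi = 4*pi; visible defects sum to (95/24)*pi


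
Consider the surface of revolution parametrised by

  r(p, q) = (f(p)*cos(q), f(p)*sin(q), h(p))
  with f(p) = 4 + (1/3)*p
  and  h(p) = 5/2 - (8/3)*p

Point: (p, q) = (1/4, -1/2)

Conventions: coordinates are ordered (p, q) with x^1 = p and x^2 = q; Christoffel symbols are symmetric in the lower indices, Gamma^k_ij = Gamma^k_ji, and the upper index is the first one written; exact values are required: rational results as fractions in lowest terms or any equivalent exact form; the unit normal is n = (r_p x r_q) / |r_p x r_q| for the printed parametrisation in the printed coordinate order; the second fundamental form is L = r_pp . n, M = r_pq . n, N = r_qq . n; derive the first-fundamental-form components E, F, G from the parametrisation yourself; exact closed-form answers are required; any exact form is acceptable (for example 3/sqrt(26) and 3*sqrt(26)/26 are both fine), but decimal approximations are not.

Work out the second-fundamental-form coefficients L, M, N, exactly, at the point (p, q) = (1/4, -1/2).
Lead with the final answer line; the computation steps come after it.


Answer: L = 0, M = 0, N = -98*sqrt(65)/195

f = 49/12, f' = 1/3, f'' = 0, h' = -8/3, h'' = 0
E = 65/9, F = 0, G = 2401/144; answer radicand W^2 = 65/9
unnormalised second-form numerators: l = 0, m = 0, n = -98/9; L = l/sqrt(65/9), and similarly M = m/sqrt(W^2), N = n/sqrt(W^2)


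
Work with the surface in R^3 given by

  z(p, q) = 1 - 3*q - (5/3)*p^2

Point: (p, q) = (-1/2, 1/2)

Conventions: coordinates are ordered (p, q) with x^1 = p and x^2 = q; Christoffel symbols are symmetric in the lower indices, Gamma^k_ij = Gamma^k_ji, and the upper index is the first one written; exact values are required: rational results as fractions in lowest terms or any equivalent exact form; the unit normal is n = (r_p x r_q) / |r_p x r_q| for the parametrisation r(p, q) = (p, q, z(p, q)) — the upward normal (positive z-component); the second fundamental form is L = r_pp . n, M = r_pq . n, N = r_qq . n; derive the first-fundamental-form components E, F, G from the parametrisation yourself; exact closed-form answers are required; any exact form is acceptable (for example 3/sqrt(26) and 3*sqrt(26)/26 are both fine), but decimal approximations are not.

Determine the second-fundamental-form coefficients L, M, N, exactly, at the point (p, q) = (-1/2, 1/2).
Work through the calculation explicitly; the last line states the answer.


z_p = 5/3, z_q = -3, z_pp = -10/3, z_pq = 0, z_qq = 0
E = 34/9, F = -5, G = 10; answer radicand W^2 = 115/9
unnormalised second-form numerators: l = -10/3, m = 0, n = 0; L = l/sqrt(115/9), and similarly M = m/sqrt(W^2), N = n/sqrt(W^2)

Answer: L = -2*sqrt(115)/23, M = 0, N = 0


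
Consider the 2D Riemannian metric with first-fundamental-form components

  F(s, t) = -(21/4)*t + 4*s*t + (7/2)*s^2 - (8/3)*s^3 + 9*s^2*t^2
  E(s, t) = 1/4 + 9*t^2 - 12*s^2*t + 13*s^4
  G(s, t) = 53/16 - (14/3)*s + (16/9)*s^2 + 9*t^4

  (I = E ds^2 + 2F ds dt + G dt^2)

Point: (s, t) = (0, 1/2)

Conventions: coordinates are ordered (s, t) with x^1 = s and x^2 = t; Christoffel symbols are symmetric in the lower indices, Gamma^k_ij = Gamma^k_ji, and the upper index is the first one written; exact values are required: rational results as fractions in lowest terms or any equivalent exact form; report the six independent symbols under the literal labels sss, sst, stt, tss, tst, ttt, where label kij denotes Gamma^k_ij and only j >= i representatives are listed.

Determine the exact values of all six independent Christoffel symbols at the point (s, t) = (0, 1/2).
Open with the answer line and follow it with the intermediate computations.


Answer: Gamma_sss = -420/179, Gamma_sst = 724/179, Gamma_stt = -1036/537, Gamma_tss = -400/179, Gamma_tst = 1148/537, Gamma_ttt = -130/179

E = 5/2, F = -21/8, G = 31/8 at the point
E_s = 0, E_t = 9, F_s = 2, F_t = -21/4, G_s = -14/3, G_t = 9/2
EG - F^2 = 179/64;  g^inv = (64/179) * [[31/8, 21/8], [21/8, 5/2]]
first-kind symbols [ij,l] = (1/2)(d_i g_jl + d_j g_il - d_l g_ij): [ss,s] = E_s/2 = 0, [ss,t] = F_s - E_t/2 = -5/2, [st,s] = E_t/2 = 9/2, [st,t] = G_s/2 = -7/3, [tt,s] = F_t - G_s/2 = -35/12, [tt,t] = G_t/2 = 9/4
Gamma^s_ij = (G*[ij,s] - F*[ij,t])/(EG - F^2), Gamma^t_ij = (E*[ij,t] - F*[ij,s])/(EG - F^2)


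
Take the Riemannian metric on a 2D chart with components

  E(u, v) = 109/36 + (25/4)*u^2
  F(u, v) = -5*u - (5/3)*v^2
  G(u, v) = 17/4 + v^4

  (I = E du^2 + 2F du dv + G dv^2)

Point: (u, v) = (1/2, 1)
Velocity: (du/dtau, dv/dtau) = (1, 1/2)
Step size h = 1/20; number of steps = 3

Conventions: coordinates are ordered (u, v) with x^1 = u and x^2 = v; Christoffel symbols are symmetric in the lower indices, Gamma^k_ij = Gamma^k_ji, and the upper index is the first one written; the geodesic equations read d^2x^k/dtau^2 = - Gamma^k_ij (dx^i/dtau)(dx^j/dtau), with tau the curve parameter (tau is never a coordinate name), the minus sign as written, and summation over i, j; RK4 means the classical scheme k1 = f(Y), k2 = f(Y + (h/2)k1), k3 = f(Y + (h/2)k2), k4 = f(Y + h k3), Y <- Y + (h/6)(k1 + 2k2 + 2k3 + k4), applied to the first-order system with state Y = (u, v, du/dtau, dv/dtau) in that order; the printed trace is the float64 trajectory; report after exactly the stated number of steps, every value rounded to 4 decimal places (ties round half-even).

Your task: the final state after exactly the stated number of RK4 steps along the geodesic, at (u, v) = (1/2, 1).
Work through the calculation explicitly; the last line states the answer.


f(Y) = (du/dtau, dv/dtau, -Gamma^u_ij Y'^i Y'^j, -Gamma^v_ij Y'^i Y'^j) with the Gammas evaluated at the stage position; h = 0.050000; intermediate values shown to 6 dp
step 0: u = 0.5000, v = 1.0000, du/dtau = 1.0000, dv/dtau = 0.5000
step 1:
  k1: at (u, v) = (0.500000, 1.000000), (du/dtau, dv/dtau) = (1.000000, 0.500000); Gamma_uuu = -0.657047, Gamma_uuv = 0.000000, Gamma_uvv = -1.360474, Gamma_vuu = -1.473847, Gamma_vuv = 0.000000, Gamma_vvv = -0.698789; k1 = (1.000000, 0.500000, 0.997166, 1.648544)
  k2: at (u, v) = (0.525000, 1.012500), (du/dtau, dv/dtau) = (1.024929, 0.541214); Gamma_uuu = -0.667667, Gamma_uuv = 0.000000, Gamma_uvv = -1.389369, Gamma_vuu = -1.489055, Gamma_vuv = 0.000000, Gamma_vvv = -0.744211; k2 = (1.024929, 0.541214, 1.108334, 1.782210)
  k3: at (u, v) = (0.525623, 1.013530), (du/dtau, dv/dtau) = (1.027708, 0.544555); Gamma_uuu = -0.668977, Gamma_uuv = 0.000000, Gamma_uvv = -1.391326, Gamma_vuu = -1.489754, Gamma_vuv = 0.000000, Gamma_vvv = -0.745742; k3 = (1.027708, 0.544555, 1.119147, 1.794597)
  k4: at (u, v) = (0.551385, 1.027228), (du/dtau, dv/dtau) = (1.055957, 0.589730); Gamma_uuu = -0.677907, Gamma_uuv = 0.000000, Gamma_uvv = -1.419790, Gamma_vuu = -1.502981, Gamma_vuv = 0.000000, Gamma_vvv = -0.791159; k4 = (1.055957, 0.589730, 1.249674, 1.951043)
  Y <- Y + (h/6)(k1 + 2k2 + 2k3 + k4): u = 0.5513, v = 1.0272, du/dtau = 1.0558, dv/dtau = 0.5896
step 2:
  k1: at (u, v) = (0.551344, 1.027177), (du/dtau, dv/dtau) = (1.055848, 0.589610); Gamma_uuu = -0.677855, Gamma_uuv = 0.000000, Gamma_uvv = -1.419699, Gamma_vuu = -1.502951, Gamma_vuv = 0.000000, Gamma_vvv = -0.791073; k1 = (1.055848, 0.589610, 1.249228, 1.950521)
  k2: at (u, v) = (0.577740, 1.041917), (du/dtau, dv/dtau) = (1.087079, 0.638373); Gamma_uuu = -0.683428, Gamma_uuv = 0.000000, Gamma_uvv = -1.445743, Gamma_vuu = -1.512525, Gamma_vuv = 0.000000, Gamma_vvv = -0.834471; k2 = (1.087079, 0.638373, 1.396804, 2.127476)
  k3: at (u, v) = (0.578521, 1.043137), (du/dtau, dv/dtau) = (1.090768, 0.642797); Gamma_uuu = -0.684536, Gamma_uuv = 0.000000, Gamma_uvv = -1.447671, Gamma_vuu = -1.512971, Gamma_vuv = 0.000000, Gamma_vvv = -0.835995; k3 = (1.090768, 0.642797, 1.412605, 2.145519)
  k4: at (u, v) = (0.605882, 1.059317), (du/dtau, dv/dtau) = (1.126479, 0.696886); Gamma_uuu = -0.684267, Gamma_uuv = 0.000000, Gamma_uvv = -1.468722, Gamma_vuu = -1.516125, Gamma_vuv = 0.000000, Gamma_vvv = -0.874681; k4 = (1.126479, 0.696886, 1.581588, 2.348682)
  Y <- Y + (h/6)(k1 + 2k2 + 2k3 + k4): u = 0.6058, v = 1.0593, du/dtau = 1.1263, dv/dtau = 0.6967
step 3:
  k1: at (u, v) = (0.605827, 1.059251), (du/dtau, dv/dtau) = (1.126262, 0.696653); Gamma_uuu = -0.684238, Gamma_uuv = 0.000000, Gamma_uvv = -1.468642, Gamma_vuu = -1.516123, Gamma_vuv = 0.000000, Gamma_vvv = -0.874605; k1 = (1.126262, 0.696653, 1.580703, 2.347619)
  k2: at (u, v) = (0.633984, 1.076667), (du/dtau, dv/dtau) = (1.165780, 0.755344); Gamma_uuu = -0.674517, Gamma_uuv = 0.000000, Gamma_uvv = -1.480158, Gamma_vuu = -1.509061, Gamma_vuv = 0.000000, Gamma_vvv = -0.903773; k2 = (1.165780, 0.755344, 1.761192, 2.566519)
  k3: at (u, v) = (0.634972, 1.078134), (du/dtau, dv/dtau) = (1.170292, 0.760816); Gamma_uuu = -0.674655, Gamma_uuv = 0.000000, Gamma_uvv = -1.481213, Gamma_vuu = -1.508439, Gamma_vuv = 0.000000, Gamma_vvv = -0.904425; k3 = (1.170292, 0.760816, 1.781383, 2.589451)
  k4: at (u, v) = (0.664342, 1.097292), (du/dtau, dv/dtau) = (1.215331, 0.826126); Gamma_uuu = -0.648776, Gamma_uuv = 0.000000, Gamma_uvv = -1.475276, Gamma_vuu = -1.483749, Gamma_vuv = 0.000000, Gamma_vvv = -0.915580; k4 = (1.215331, 0.826126, 1.965114, 2.816410)
  Y <- Y + (h/6)(k1 + 2k2 + 2k3 + k4): u = 0.6643, v = 1.0972, du/dtau = 1.2149, dv/dtau = 0.8256

Answer: u = 0.6643, v = 1.0972, du/dtau = 1.2149, dv/dtau = 0.8256
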